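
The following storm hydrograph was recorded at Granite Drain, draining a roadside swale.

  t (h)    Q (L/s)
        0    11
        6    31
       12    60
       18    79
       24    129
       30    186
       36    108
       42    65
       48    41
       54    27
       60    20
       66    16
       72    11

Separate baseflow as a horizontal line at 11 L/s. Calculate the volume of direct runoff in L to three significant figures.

V ≈ 1.38 × 10^7 L

Direct-runoff ordinates (Q − Q_b): 0.0, 20.0, 49.0, 68.0, 118.0, 175.0, 97.0, 54.0, 30.0, 16.0, 9.0, 5.0, 0.0 L/s.
ΣQ_DR = 641.0 L/s.
With Δt = 6 h = 21600 s, V = ΣQ_DR · Δt = 641.0 × 21600 = 1.38 × 10^7 L.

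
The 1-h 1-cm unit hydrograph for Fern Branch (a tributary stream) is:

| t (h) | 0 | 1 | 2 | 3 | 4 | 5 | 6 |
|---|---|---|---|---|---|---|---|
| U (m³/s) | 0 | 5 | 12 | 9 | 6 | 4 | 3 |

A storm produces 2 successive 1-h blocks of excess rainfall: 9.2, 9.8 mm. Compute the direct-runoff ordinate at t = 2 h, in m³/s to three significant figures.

By discrete convolution, Q_j = Σ (P_i / 10 mm) · U_{j−i}.
At t = 2 h (j=2): Q = (9.2/10)·12 + (9.8/10)·5 = 15.9 m³/s.

Q ≈ 15.9 m³/s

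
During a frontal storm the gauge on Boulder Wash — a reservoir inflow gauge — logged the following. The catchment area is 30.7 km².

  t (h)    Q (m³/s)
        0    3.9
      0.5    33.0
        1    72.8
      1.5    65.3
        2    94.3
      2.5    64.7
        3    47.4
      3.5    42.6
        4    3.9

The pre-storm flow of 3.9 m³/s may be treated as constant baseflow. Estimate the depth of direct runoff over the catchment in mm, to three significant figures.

d ≈ 23.0 mm

Direct runoff: 0.0, 29.1, 68.9, 61.4, 90.4, 60.8, 43.5, 38.7, 0.0 m³/s; ΣQ_DR = 392.8 m³/s.
V = ΣQ_DR · Δt = 392.8 × 1800 s = 7.070 × 10^5 m³.
Over A = 30.7 km², depth = V / A = 23.0 mm.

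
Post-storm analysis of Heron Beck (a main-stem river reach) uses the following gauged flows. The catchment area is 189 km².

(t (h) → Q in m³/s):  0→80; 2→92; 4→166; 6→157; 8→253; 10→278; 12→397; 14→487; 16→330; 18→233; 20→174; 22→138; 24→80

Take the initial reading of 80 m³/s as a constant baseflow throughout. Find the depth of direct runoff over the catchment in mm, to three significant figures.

Direct runoff: 0.0, 12.0, 86.0, 77.0, 173.0, 198.0, 317.0, 407.0, 250.0, 153.0, 94.0, 58.0, 0.0 m³/s; ΣQ_DR = 1825 m³/s.
V = ΣQ_DR · Δt = 1825 × 7200 s = 1.314 × 10^7 m³.
Over A = 189 km², depth = V / A = 69.5 mm.

d ≈ 69.5 mm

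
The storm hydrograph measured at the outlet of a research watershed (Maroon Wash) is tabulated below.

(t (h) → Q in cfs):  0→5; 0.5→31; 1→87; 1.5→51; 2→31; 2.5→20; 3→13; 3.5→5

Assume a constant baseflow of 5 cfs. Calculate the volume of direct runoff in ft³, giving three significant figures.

Direct-runoff ordinates (Q − Q_b): 0.0, 26.0, 82.0, 46.0, 26.0, 15.0, 8.0, 0.0 cfs.
ΣQ_DR = 203.0 cfs.
With Δt = 0.5 h = 1800 s, V = ΣQ_DR · Δt = 203.0 × 1800 = 3.65 × 10^5 ft³.

V ≈ 3.65 × 10^5 ft³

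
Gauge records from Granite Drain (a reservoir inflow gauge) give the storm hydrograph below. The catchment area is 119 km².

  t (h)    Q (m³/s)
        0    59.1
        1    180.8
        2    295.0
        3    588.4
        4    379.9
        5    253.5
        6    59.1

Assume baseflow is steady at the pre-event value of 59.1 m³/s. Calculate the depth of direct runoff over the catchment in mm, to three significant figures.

Direct runoff: 0.0, 121.7, 235.9, 529.3, 320.8, 194.4, 0.0 m³/s; ΣQ_DR = 1402 m³/s.
V = ΣQ_DR · Δt = 1402 × 3600 s = 5.048 × 10^6 m³.
Over A = 119 km², depth = V / A = 42.4 mm.

d ≈ 42.4 mm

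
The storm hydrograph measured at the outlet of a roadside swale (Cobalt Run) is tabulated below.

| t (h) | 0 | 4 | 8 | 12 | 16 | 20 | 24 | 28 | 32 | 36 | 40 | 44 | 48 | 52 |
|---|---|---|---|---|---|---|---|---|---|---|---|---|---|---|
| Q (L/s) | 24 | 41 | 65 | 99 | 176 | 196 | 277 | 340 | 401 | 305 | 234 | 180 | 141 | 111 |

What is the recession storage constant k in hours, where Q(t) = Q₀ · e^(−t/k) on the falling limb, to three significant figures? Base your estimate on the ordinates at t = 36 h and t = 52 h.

k ≈ 15.8 h

On the falling limb, Q drops from 305 to 111 L/s between t = 36 h and t = 52 h (Δt = 16 h).
k = −Δt / ln(Q₂/Q₁) = −16 / ln(111/305) = 15.8 h.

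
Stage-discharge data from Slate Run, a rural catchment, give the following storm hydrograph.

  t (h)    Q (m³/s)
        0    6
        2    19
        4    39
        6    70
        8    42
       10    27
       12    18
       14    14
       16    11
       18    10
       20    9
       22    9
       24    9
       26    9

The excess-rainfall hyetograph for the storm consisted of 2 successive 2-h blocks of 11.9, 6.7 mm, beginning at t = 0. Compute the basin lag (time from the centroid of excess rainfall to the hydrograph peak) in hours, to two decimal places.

Centroid of excess rainfall: t_c = Σ P_i·t̄_i / ΣP_i = 1.7204 h (block centres at 1, 3 h).
Hydrograph peak occurs at t = 6 h, so basin lag t_L = 6 − 1.7204 = 4.28 h.

t_L ≈ 4.28 h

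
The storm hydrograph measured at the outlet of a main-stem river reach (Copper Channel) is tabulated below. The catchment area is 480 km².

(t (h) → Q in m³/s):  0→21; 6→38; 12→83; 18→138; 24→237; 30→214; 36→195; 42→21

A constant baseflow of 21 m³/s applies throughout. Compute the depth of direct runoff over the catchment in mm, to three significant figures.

d ≈ 35.1 mm

Direct runoff: 0.0, 17.0, 62.0, 117.0, 216.0, 193.0, 174.0, 0.0 m³/s; ΣQ_DR = 779.0 m³/s.
V = ΣQ_DR · Δt = 779.0 × 21600 s = 1.683 × 10^7 m³.
Over A = 480 km², depth = V / A = 35.1 mm.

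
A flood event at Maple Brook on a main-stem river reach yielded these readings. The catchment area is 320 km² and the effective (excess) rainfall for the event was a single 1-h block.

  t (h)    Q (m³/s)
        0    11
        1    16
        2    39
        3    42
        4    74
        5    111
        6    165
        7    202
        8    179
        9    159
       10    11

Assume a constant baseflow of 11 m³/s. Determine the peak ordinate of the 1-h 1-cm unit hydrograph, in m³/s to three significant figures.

Direct runoff: 0.0, 5.0, 28.0, 31.0, 63.0, 100.0, 154.0, 191.0, 168.0, 148.0, 0.0 m³/s; ΣQ_DR = 888.0 m³/s, peak = 191.0 m³/s.
Runoff depth d = ΣQ_DR·Δt / A = 888.0 × 3600 / (320 km²) = 9.990 mm.
The 1-cm UH is the DRH scaled by (10 mm)/d, so U_p = 191.0 × 10/9.990 = 191 m³/s.

U_p ≈ 191 m³/s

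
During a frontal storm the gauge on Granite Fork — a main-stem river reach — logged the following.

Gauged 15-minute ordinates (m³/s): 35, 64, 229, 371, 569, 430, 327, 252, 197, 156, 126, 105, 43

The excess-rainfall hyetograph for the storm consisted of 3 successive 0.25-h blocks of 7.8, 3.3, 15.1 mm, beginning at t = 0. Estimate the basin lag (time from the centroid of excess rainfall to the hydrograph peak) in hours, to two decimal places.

Centroid of excess rainfall: t_c = Σ P_i·t̄_i / ΣP_i = 0.4447 h (block centres at 0.125, 0.375, 0.625 h).
Hydrograph peak occurs at t = 1 h, so basin lag t_L = 1 − 0.4447 = 0.56 h.

t_L ≈ 0.56 h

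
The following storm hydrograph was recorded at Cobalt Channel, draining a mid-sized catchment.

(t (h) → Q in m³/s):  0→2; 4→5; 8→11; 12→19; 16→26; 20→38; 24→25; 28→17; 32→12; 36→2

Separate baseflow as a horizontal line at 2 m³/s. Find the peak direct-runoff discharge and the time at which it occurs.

Subtracting baseflow gives direct-runoff ordinates: 0.0, 3.0, 9.0, 17.0, 24.0, 36.0, 23.0, 15.0, 10.0, 0.0 m³/s.
The maximum is 36.0 m³/s, occurring at the reading for t = 20 h.

Q_p = 36.0 m³/s at t = 20 h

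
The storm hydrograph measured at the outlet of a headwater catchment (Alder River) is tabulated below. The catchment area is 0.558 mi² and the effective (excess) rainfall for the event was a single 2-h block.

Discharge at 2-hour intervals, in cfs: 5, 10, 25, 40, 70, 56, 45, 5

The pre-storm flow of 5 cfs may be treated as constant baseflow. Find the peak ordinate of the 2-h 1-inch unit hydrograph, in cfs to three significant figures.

Direct runoff: 0.0, 5.0, 20.0, 35.0, 65.0, 51.0, 40.0, 0.0 cfs; ΣQ_DR = 216.0 cfs, peak = 65.0 cfs.
Runoff depth d = ΣQ_DR·Δt / A = 216.0 × 7200 / (0.558 mi²) = 1.200 in.
The 1-inch UH is the DRH scaled by (1 in)/d, so U_p = 65.0 × 1/1.200 = 54.2 cfs.

U_p ≈ 54.2 cfs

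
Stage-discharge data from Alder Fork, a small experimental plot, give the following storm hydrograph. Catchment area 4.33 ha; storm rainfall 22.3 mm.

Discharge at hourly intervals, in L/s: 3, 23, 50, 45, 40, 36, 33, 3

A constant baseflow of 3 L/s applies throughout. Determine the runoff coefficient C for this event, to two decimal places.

ΣQ_DR = 209.0 L/s; V = ΣQ_DR·Δt = 7.524 × 10^5 L.
Runoff depth d = V / A = 17.38 mm.
C = d / P = 17.38 / 22.3 = 0.78.

C ≈ 0.78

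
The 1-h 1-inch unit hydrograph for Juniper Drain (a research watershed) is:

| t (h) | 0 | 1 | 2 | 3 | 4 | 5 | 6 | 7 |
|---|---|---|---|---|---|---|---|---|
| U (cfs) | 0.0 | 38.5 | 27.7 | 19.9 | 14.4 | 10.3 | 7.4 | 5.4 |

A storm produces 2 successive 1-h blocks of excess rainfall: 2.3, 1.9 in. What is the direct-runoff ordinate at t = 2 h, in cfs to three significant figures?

Q ≈ 137 cfs

By discrete convolution, Q_j = Σ (P_i / 1 in) · U_{j−i}.
At t = 2 h (j=2): Q = (2.3/1)·27.7 + (1.9/1)·38.5 = 137 cfs.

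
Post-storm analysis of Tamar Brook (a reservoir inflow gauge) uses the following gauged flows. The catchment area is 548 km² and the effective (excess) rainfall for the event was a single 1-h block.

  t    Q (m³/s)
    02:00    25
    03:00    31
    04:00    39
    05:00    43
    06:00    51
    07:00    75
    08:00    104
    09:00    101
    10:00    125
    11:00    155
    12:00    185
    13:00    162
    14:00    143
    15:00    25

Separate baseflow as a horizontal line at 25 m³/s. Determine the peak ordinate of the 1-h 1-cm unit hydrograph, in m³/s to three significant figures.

Direct runoff: 0.0, 6.0, 14.0, 18.0, 26.0, 50.0, 79.0, 76.0, 100.0, 130.0, 160.0, 137.0, 118.0, 0.0 m³/s; ΣQ_DR = 914.0 m³/s, peak = 160.0 m³/s.
Runoff depth d = ΣQ_DR·Δt / A = 914.0 × 3600 / (548 km²) = 6.004 mm.
The 1-cm UH is the DRH scaled by (10 mm)/d, so U_p = 160.0 × 10/6.004 = 266 m³/s.

U_p ≈ 266 m³/s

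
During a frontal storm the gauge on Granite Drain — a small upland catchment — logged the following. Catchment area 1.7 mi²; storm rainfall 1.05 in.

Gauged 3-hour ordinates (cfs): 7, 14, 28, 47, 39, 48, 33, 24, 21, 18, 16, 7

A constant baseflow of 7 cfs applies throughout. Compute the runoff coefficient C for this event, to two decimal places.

ΣQ_DR = 218.0 cfs; V = ΣQ_DR·Δt = 2.354 × 10^6 ft³.
Runoff depth d = V / A = 0.5961 in.
C = d / P = 0.5961 / 1.05 = 0.57.

C ≈ 0.57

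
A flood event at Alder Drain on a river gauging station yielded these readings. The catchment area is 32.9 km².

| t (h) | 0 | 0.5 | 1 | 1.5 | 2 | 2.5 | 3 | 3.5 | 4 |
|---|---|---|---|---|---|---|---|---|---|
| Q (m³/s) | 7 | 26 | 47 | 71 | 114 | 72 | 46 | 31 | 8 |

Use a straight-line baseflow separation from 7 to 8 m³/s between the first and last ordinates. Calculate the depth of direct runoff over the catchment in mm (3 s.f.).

d ≈ 19.4 mm

Direct runoff: 0.00, 18.88, 39.75, 63.62, 106.50, 64.38, 38.25, 23.12, 0.00 m³/s; ΣQ_DR = 354.5 m³/s.
V = ΣQ_DR · Δt = 354.5 × 1800 s = 6.381 × 10^5 m³.
Over A = 32.9 km², depth = V / A = 19.4 mm.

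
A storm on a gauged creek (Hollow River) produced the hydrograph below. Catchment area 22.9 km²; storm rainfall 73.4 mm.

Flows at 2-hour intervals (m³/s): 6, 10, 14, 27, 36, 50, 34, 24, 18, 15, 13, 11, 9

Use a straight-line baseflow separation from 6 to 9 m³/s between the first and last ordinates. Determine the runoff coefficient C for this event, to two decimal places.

ΣQ_DR = 169.5 m³/s; V = ΣQ_DR·Δt = 1.220 × 10^6 m³.
Runoff depth d = V / A = 53.29 mm.
C = d / P = 53.29 / 73.4 = 0.73.

C ≈ 0.73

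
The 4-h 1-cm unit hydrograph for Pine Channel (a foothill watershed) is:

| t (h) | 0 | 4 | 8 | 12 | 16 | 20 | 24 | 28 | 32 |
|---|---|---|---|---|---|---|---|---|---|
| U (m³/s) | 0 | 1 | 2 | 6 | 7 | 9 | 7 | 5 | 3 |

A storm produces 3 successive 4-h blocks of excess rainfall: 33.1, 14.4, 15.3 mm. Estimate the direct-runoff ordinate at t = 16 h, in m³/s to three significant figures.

By discrete convolution, Q_j = Σ (P_i / 10 mm) · U_{j−i}.
At t = 16 h (j=4): Q = (33.1/10)·7 + (14.4/10)·6 + (15.3/10)·2 = 34.9 m³/s.

Q ≈ 34.9 m³/s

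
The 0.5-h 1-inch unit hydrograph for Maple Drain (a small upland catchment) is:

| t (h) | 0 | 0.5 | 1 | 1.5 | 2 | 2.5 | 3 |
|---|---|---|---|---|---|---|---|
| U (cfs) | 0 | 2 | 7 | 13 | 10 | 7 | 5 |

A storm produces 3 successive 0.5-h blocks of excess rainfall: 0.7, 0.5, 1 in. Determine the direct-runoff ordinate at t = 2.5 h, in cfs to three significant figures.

By discrete convolution, Q_j = Σ (P_i / 1 in) · U_{j−i}.
At t = 2.5 h (j=5): Q = (0.7/1)·7 + (0.5/1)·10 + (1/1)·13 = 22.9 cfs.

Q ≈ 22.9 cfs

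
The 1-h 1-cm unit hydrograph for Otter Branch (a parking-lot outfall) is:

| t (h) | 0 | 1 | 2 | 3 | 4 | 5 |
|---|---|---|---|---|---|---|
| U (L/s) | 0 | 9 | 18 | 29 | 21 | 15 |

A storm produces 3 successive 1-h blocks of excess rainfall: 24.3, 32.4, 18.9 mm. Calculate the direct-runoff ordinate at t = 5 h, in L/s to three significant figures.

By discrete convolution, Q_j = Σ (P_i / 10 mm) · U_{j−i}.
At t = 5 h (j=5): Q = (24.3/10)·15 + (32.4/10)·21 + (18.9/10)·29 = 159 L/s.

Q ≈ 159 L/s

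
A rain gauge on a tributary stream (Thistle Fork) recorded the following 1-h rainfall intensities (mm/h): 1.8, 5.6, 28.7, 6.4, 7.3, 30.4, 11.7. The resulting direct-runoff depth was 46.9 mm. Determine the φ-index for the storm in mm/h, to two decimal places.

φ ≈ 7.97 mm/h

Only the 3 blocks with intensity above φ contribute runoff: 28.7, 30.4, 11.7 mm/h.
Σ(I−φ)·Δt = d  ⇒  (28.7+30.4+11.7 − 3φ)·1 = 46.9
φ = (70.80 − 46.9/1) / 3 = 7.97 mm/h.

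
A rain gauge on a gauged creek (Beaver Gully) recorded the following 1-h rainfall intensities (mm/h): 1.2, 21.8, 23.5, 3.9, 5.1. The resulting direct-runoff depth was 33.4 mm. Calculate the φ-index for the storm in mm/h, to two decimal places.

φ ≈ 5.95 mm/h

Only the 2 blocks with intensity above φ contribute runoff: 21.8, 23.5 mm/h.
Σ(I−φ)·Δt = d  ⇒  (21.8+23.5 − 2φ)·1 = 33.4
φ = (45.30 − 33.4/1) / 2 = 5.95 mm/h.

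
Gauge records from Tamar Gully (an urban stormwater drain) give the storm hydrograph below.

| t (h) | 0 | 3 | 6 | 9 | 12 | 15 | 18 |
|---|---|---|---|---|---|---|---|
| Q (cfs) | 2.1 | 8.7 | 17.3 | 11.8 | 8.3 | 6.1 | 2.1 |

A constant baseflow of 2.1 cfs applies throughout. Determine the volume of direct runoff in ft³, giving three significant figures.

Direct-runoff ordinates (Q − Q_b): 0.0, 6.6, 15.2, 9.7, 6.2, 4.0, 0.0 cfs.
ΣQ_DR = 41.70 cfs.
With Δt = 3 h = 10800 s, V = ΣQ_DR · Δt = 41.70 × 10800 = 4.50 × 10^5 ft³.

V ≈ 4.50 × 10^5 ft³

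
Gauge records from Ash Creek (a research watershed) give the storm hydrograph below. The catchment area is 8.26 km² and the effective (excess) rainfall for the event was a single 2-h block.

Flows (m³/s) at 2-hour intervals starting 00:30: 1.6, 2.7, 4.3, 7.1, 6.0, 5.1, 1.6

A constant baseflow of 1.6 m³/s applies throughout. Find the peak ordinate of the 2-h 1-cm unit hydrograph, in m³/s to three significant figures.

U_p ≈ 3.67 m³/s

Direct runoff: 0.0, 1.1, 2.7, 5.5, 4.4, 3.5, 0.0 m³/s; ΣQ_DR = 17.20 m³/s, peak = 5.5 m³/s.
Runoff depth d = ΣQ_DR·Δt / A = 17.20 × 7200 / (8.26 km²) = 14.99 mm.
The 1-cm UH is the DRH scaled by (10 mm)/d, so U_p = 5.5 × 10/14.99 = 3.67 m³/s.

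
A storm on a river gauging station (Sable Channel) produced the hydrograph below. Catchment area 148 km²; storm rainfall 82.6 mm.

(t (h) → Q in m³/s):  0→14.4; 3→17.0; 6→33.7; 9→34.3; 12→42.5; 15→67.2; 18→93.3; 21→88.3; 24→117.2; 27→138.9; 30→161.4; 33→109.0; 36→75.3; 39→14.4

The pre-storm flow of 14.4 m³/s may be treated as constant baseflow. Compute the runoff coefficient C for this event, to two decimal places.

C ≈ 0.71

ΣQ_DR = 805.3 m³/s; V = ΣQ_DR·Δt = 8.697 × 10^6 m³.
Runoff depth d = V / A = 58.77 mm.
C = d / P = 58.77 / 82.6 = 0.71.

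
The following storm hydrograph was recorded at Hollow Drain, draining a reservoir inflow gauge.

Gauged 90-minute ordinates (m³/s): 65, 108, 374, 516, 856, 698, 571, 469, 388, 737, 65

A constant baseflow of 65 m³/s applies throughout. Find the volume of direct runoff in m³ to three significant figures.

Direct-runoff ordinates (Q − Q_b): 0.0, 43.0, 309.0, 451.0, 791.0, 633.0, 506.0, 404.0, 323.0, 672.0, 0.0 m³/s.
ΣQ_DR = 4132 m³/s.
With Δt = 1.5 h = 5400 s, V = ΣQ_DR · Δt = 4132 × 5400 = 2.23 × 10^7 m³.

V ≈ 2.23 × 10^7 m³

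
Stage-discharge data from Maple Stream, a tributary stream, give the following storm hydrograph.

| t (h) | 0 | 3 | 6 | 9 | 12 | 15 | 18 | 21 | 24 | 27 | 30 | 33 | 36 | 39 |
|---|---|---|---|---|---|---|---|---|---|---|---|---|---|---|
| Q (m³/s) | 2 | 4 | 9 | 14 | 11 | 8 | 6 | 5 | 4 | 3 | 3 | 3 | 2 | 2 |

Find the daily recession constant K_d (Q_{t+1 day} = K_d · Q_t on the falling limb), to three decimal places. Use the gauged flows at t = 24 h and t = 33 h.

K_d ≈ 0.464

Between t = 24 h and t = 33 h the flow falls from 4 to 3 m³/s over 3×3 h = 9 h.
Per-interval ratio K = (3/4)^(1/3) = 0.9086; K_d = K^(24/3) = 0.464.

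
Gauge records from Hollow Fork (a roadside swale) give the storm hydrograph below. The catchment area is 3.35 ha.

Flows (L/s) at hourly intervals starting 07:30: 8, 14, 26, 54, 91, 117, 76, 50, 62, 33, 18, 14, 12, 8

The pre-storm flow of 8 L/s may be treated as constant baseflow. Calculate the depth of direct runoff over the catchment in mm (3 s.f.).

d ≈ 50.6 mm

Direct runoff: 0.0, 6.0, 18.0, 46.0, 83.0, 109.0, 68.0, 42.0, 54.0, 25.0, 10.0, 6.0, 4.0, 0.0 L/s; ΣQ_DR = 471.0 L/s.
V = ΣQ_DR · Δt = 471.0 × 3600 s = 1.696 × 10^6 L.
Over A = 3.35 ha, depth = V / A = 50.6 mm.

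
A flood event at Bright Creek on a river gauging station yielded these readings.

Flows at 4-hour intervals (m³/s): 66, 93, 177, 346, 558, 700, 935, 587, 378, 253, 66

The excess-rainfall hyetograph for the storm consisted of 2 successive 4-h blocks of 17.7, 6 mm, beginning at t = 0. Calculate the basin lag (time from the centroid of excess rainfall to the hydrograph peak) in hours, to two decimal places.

Centroid of excess rainfall: t_c = Σ P_i·t̄_i / ΣP_i = 3.0127 h (block centres at 2, 6 h).
Hydrograph peak occurs at t = 24 h, so basin lag t_L = 24 − 3.0127 = 20.99 h.

t_L ≈ 20.99 h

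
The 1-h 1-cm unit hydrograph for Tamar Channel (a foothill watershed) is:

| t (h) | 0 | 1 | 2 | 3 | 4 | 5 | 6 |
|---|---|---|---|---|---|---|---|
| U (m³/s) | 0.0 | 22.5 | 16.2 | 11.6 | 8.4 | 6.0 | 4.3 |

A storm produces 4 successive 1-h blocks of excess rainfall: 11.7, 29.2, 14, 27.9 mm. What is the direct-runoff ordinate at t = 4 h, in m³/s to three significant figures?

Q ≈ 129 m³/s

By discrete convolution, Q_j = Σ (P_i / 10 mm) · U_{j−i}.
At t = 4 h (j=4): Q = (11.7/10)·8.4 + (29.2/10)·11.6 + (14/10)·16.2 + (27.9/10)·22.5 = 129 m³/s.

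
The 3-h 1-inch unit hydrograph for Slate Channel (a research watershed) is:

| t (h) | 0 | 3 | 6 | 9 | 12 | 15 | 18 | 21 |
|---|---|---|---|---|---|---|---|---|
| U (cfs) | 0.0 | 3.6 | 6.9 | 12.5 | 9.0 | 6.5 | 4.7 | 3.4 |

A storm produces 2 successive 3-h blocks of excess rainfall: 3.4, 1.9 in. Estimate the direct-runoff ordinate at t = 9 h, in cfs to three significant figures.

Q ≈ 55.6 cfs

By discrete convolution, Q_j = Σ (P_i / 1 in) · U_{j−i}.
At t = 9 h (j=3): Q = (3.4/1)·12.5 + (1.9/1)·6.9 = 55.6 cfs.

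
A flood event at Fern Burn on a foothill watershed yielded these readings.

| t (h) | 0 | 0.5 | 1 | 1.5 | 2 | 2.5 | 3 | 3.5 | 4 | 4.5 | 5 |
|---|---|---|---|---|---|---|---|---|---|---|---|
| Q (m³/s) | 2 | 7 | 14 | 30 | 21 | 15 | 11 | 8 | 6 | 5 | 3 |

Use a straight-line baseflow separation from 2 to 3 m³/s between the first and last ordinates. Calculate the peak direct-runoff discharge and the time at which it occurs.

Q_p = 27.70 m³/s at t = 1.5 h

Subtracting baseflow gives direct-runoff ordinates: 0.00, 4.90, 11.80, 27.70, 18.60, 12.50, 8.40, 5.30, 3.20, 2.10, 0.00 m³/s.
The maximum is 27.70 m³/s, occurring at the reading for t = 1.5 h.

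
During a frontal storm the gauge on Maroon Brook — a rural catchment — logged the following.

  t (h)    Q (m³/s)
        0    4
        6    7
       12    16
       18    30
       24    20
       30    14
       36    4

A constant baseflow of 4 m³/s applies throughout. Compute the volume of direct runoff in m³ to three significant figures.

V ≈ 1.45 × 10^6 m³

Direct-runoff ordinates (Q − Q_b): 0.0, 3.0, 12.0, 26.0, 16.0, 10.0, 0.0 m³/s.
ΣQ_DR = 67.00 m³/s.
With Δt = 6 h = 21600 s, V = ΣQ_DR · Δt = 67.00 × 21600 = 1.45 × 10^6 m³.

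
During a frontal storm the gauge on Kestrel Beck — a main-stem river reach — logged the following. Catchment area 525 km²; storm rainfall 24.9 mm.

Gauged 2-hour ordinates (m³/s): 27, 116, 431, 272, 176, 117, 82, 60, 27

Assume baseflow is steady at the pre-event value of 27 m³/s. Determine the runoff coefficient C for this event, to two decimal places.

C ≈ 0.59

ΣQ_DR = 1065 m³/s; V = ΣQ_DR·Δt = 7.668 × 10^6 m³.
Runoff depth d = V / A = 14.61 mm.
C = d / P = 14.61 / 24.9 = 0.59.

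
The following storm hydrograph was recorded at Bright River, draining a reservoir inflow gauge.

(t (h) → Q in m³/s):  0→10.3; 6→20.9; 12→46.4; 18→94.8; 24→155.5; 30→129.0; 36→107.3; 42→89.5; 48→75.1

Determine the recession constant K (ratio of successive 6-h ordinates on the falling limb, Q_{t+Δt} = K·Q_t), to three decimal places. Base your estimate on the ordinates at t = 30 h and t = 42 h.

K ≈ 0.833

Using the recession-limb readings at t = 30 h and t = 42 h: Q falls from 129.0 to 89.5 m³/s over 2 intervals.
K = (Q₂/Q₁)^(1/2) = (89.5/129.0)^(1/2) = 0.833.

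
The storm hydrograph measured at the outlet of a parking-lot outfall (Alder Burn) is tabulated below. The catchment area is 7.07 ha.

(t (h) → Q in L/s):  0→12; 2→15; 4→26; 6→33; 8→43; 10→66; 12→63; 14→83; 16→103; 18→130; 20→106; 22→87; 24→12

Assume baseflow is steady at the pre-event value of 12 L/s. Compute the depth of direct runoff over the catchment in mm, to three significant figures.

d ≈ 63.4 mm

Direct runoff: 0.0, 3.0, 14.0, 21.0, 31.0, 54.0, 51.0, 71.0, 91.0, 118.0, 94.0, 75.0, 0.0 L/s; ΣQ_DR = 623.0 L/s.
V = ΣQ_DR · Δt = 623.0 × 7200 s = 4.486 × 10^6 L.
Over A = 7.07 ha, depth = V / A = 63.4 mm.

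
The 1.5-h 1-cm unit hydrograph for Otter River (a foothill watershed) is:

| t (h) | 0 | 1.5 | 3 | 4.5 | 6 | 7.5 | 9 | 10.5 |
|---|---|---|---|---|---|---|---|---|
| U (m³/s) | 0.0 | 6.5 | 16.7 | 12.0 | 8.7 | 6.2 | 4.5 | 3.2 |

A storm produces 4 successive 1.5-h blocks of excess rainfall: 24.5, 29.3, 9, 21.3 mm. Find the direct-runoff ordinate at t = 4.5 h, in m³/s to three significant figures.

By discrete convolution, Q_j = Σ (P_i / 10 mm) · U_{j−i}.
At t = 4.5 h (j=3): Q = (24.5/10)·12.0 + (29.3/10)·16.7 + (9/10)·6.5 + (21.3/10)·0.0 = 84.2 m³/s.

Q ≈ 84.2 m³/s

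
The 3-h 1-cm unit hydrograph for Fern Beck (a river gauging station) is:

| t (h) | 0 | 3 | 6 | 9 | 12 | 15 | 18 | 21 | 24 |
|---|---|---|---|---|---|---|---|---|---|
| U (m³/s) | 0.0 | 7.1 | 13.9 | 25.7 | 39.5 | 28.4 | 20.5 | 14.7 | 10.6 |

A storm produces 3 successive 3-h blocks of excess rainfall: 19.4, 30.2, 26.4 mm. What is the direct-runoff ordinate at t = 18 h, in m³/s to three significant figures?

Q ≈ 230 m³/s

By discrete convolution, Q_j = Σ (P_i / 10 mm) · U_{j−i}.
At t = 18 h (j=6): Q = (19.4/10)·20.5 + (30.2/10)·28.4 + (26.4/10)·39.5 = 230 m³/s.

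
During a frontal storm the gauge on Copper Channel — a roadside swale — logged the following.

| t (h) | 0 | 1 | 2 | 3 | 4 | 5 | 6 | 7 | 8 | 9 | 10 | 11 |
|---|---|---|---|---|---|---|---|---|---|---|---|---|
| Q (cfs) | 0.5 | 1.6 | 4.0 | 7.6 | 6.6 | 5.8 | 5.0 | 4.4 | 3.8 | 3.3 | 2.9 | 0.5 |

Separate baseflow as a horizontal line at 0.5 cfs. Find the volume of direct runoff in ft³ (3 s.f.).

V ≈ 1.44 × 10^5 ft³

Direct-runoff ordinates (Q − Q_b): 0.0, 1.1, 3.5, 7.1, 6.1, 5.3, 4.5, 3.9, 3.3, 2.8, 2.4, 0.0 cfs.
ΣQ_DR = 40.00 cfs.
With Δt = 1 h = 3600 s, V = ΣQ_DR · Δt = 40.00 × 3600 = 1.44 × 10^5 ft³.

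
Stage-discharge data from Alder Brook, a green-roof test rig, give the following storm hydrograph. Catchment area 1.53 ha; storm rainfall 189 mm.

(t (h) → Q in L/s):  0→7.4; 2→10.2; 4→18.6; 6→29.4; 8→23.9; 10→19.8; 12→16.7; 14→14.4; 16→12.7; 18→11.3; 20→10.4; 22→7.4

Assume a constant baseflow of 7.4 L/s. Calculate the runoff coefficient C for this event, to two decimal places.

C ≈ 0.23

ΣQ_DR = 93.40 L/s; V = ΣQ_DR·Δt = 6.725 × 10^5 L.
Runoff depth d = V / A = 43.95 mm.
C = d / P = 43.95 / 189 = 0.23.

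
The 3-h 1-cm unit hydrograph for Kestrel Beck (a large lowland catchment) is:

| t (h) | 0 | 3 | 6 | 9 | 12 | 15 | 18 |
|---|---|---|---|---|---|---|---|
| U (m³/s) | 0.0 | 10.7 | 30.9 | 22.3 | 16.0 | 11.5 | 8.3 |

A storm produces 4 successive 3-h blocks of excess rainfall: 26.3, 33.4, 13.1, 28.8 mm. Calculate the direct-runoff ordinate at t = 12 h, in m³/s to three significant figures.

By discrete convolution, Q_j = Σ (P_i / 10 mm) · U_{j−i}.
At t = 12 h (j=4): Q = (26.3/10)·16.0 + (33.4/10)·22.3 + (13.1/10)·30.9 + (28.8/10)·10.7 = 188 m³/s.

Q ≈ 188 m³/s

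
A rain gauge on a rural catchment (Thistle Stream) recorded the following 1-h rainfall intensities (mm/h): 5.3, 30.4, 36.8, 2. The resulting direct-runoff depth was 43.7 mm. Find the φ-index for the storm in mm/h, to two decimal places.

φ ≈ 11.75 mm/h

Only the 2 blocks with intensity above φ contribute runoff: 30.4, 36.8 mm/h.
Σ(I−φ)·Δt = d  ⇒  (30.4+36.8 − 2φ)·1 = 43.7
φ = (67.20 − 43.7/1) / 2 = 11.75 mm/h.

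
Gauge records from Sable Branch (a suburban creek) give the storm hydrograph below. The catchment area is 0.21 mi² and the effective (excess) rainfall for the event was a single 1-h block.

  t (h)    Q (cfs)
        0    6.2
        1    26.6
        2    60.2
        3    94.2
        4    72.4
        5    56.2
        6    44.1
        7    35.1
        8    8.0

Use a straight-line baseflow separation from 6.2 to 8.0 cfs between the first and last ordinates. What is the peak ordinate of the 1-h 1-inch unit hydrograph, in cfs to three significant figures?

U_p ≈ 34.9 cfs

Direct runoff: 0.00, 20.18, 53.55, 87.33, 65.30, 48.88, 36.55, 27.32, 0.00 cfs; ΣQ_DR = 339.1 cfs, peak = 87.33 cfs.
Runoff depth d = ΣQ_DR·Δt / A = 339.1 × 3600 / (0.21 mi²) = 2.502 in.
The 1-inch UH is the DRH scaled by (1 in)/d, so U_p = 87.33 × 1/2.502 = 34.9 cfs.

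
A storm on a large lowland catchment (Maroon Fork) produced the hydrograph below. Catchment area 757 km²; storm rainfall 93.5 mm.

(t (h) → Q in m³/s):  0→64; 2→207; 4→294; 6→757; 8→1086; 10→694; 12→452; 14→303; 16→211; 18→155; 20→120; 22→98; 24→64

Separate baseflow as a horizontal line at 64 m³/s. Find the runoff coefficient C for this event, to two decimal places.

C ≈ 0.37

ΣQ_DR = 3673 m³/s; V = ΣQ_DR·Δt = 2.645 × 10^7 m³.
Runoff depth d = V / A = 34.93 mm.
C = d / P = 34.93 / 93.5 = 0.37.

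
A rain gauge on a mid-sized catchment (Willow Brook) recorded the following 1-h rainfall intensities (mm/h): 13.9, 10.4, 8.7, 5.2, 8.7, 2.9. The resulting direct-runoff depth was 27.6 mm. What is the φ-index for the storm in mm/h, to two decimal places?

φ ≈ 3.86 mm/h

Only the 5 blocks with intensity above φ contribute runoff: 13.9, 10.4, 8.7, 5.2, 8.7 mm/h.
Σ(I−φ)·Δt = d  ⇒  (13.9+10.4+8.7+5.2+8.7 − 5φ)·1 = 27.6
φ = (46.90 − 27.6/1) / 5 = 3.86 mm/h.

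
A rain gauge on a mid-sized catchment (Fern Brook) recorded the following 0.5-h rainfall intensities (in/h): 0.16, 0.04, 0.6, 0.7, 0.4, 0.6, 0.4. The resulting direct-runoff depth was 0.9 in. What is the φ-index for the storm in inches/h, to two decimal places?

Only the 5 blocks with intensity above φ contribute runoff: 0.6, 0.7, 0.4, 0.6, 0.4 in/h.
Σ(I−φ)·Δt = d  ⇒  (0.6+0.7+0.4+0.6+0.4 − 5φ)·0.5 = 0.9
φ = (2.700 − 0.9/0.5) / 5 = 0.18 in/h.

φ ≈ 0.18 in/h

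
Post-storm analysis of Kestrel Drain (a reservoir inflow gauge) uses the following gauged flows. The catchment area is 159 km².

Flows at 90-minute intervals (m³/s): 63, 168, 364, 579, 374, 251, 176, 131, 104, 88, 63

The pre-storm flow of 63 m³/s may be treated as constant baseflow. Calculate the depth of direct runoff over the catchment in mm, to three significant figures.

d ≈ 56.6 mm

Direct runoff: 0.0, 105.0, 301.0, 516.0, 311.0, 188.0, 113.0, 68.0, 41.0, 25.0, 0.0 m³/s; ΣQ_DR = 1668 m³/s.
V = ΣQ_DR · Δt = 1668 × 5400 s = 9.007 × 10^6 m³.
Over A = 159 km², depth = V / A = 56.6 mm.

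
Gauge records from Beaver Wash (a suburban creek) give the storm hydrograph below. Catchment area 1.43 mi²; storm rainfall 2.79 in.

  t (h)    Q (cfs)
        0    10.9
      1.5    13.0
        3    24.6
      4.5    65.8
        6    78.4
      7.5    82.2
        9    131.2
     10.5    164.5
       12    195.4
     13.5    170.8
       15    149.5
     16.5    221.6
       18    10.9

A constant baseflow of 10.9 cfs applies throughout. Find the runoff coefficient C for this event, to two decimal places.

ΣQ_DR = 1177 cfs; V = ΣQ_DR·Δt = 6.356 × 10^6 ft³.
Runoff depth d = V / A = 1.913 in.
C = d / P = 1.913 / 2.79 = 0.69.

C ≈ 0.69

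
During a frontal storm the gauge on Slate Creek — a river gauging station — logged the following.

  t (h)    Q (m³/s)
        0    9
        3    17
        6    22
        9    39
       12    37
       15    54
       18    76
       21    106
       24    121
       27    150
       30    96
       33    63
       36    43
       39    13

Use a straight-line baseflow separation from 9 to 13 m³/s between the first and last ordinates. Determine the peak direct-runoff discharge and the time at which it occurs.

Q_p = 138.23 m³/s at t = 27 h

Subtracting baseflow gives direct-runoff ordinates: 0.00, 7.69, 12.38, 29.08, 26.77, 43.46, 65.15, 94.85, 109.54, 138.23, 83.92, 50.62, 30.31, 0.00 m³/s.
The maximum is 138.23 m³/s, occurring at the reading for t = 27 h.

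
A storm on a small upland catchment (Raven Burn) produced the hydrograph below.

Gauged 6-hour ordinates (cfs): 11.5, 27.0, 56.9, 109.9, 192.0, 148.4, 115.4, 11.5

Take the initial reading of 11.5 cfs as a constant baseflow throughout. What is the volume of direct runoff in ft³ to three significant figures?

V ≈ 1.25 × 10^7 ft³

Direct-runoff ordinates (Q − Q_b): 0.0, 15.5, 45.4, 98.4, 180.5, 136.9, 103.9, 0.0 cfs.
ΣQ_DR = 580.6 cfs.
With Δt = 6 h = 21600 s, V = ΣQ_DR · Δt = 580.6 × 21600 = 1.25 × 10^7 ft³.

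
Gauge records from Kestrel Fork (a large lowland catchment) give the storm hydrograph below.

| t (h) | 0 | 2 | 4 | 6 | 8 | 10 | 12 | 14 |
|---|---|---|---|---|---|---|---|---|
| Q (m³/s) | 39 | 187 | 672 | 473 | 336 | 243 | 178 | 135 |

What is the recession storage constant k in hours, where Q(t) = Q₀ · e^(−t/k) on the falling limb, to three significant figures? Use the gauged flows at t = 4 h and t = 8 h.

k ≈ 5.77 h

On the falling limb, Q drops from 672 to 336 m³/s between t = 4 h and t = 8 h (Δt = 4 h).
k = −Δt / ln(Q₂/Q₁) = −4 / ln(336/672) = 5.77 h.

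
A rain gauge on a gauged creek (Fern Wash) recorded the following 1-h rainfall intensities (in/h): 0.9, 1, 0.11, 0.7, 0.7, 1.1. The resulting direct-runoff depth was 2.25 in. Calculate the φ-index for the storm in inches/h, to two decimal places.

Only the 5 blocks with intensity above φ contribute runoff: 0.9, 1, 0.7, 0.7, 1.1 in/h.
Σ(I−φ)·Δt = d  ⇒  (0.9+1+0.7+0.7+1.1 − 5φ)·1 = 2.25
φ = (4.400 − 2.25/1) / 5 = 0.43 in/h.

φ ≈ 0.43 in/h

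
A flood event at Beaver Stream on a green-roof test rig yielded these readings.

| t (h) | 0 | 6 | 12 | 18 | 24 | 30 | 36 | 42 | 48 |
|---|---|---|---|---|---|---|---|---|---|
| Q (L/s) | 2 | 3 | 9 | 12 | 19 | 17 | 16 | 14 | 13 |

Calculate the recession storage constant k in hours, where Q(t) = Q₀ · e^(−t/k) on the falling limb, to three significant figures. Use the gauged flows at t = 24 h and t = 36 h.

On the falling limb, Q drops from 19 to 16 L/s between t = 24 h and t = 36 h (Δt = 12 h).
k = −Δt / ln(Q₂/Q₁) = −12 / ln(16/19) = 69.8 h.

k ≈ 69.8 h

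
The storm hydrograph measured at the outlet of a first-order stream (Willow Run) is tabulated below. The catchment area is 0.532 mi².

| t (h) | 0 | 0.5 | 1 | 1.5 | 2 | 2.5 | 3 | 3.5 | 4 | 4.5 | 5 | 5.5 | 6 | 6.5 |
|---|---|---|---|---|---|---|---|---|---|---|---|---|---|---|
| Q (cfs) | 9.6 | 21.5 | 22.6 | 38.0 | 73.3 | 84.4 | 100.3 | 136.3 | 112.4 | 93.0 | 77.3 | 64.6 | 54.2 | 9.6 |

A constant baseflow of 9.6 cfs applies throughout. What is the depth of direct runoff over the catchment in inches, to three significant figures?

Direct runoff: 0.0, 11.9, 13.0, 28.4, 63.7, 74.8, 90.7, 126.7, 102.8, 83.4, 67.7, 55.0, 44.6, 0.0 cfs; ΣQ_DR = 762.7 cfs.
V = ΣQ_DR · Δt = 762.7 × 1800 s = 1.373 × 10^6 ft³.
Over A = 0.532 mi², depth = V / A = 1.11 in.

d ≈ 1.11 in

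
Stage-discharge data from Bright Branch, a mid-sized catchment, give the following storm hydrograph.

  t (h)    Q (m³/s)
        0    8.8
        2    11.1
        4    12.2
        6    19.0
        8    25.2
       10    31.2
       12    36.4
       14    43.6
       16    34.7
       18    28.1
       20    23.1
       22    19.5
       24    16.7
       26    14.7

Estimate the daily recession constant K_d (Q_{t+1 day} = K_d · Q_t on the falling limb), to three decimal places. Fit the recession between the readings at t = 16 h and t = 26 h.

Between t = 16 h and t = 26 h the flow falls from 34.7 to 14.7 m³/s over 5×2 h = 10 h.
Per-interval ratio K = (14.7/34.7)^(1/5) = 0.8422; K_d = K^(24/2) = 0.127.

K_d ≈ 0.127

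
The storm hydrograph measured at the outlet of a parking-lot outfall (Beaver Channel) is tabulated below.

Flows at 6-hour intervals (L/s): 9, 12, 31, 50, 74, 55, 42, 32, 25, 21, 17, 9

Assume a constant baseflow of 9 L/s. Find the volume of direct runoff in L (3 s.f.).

V ≈ 5.81 × 10^6 L

Direct-runoff ordinates (Q − Q_b): 0.0, 3.0, 22.0, 41.0, 65.0, 46.0, 33.0, 23.0, 16.0, 12.0, 8.0, 0.0 L/s.
ΣQ_DR = 269.0 L/s.
With Δt = 6 h = 21600 s, V = ΣQ_DR · Δt = 269.0 × 21600 = 5.81 × 10^6 L.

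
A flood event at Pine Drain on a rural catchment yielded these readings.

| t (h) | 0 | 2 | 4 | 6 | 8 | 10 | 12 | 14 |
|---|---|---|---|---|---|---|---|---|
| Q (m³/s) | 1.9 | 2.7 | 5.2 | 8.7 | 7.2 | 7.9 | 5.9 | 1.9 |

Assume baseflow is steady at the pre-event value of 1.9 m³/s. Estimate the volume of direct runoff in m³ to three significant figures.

Direct-runoff ordinates (Q − Q_b): 0.0, 0.8, 3.3, 6.8, 5.3, 6.0, 4.0, 0.0 m³/s.
ΣQ_DR = 26.20 m³/s.
With Δt = 2 h = 7200 s, V = ΣQ_DR · Δt = 26.20 × 7200 = 1.89 × 10^5 m³.

V ≈ 1.89 × 10^5 m³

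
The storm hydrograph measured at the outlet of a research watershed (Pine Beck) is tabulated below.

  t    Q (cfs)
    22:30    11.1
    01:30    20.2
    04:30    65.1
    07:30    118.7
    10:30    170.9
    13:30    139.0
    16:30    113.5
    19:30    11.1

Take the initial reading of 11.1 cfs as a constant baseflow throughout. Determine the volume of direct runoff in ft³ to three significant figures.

Direct-runoff ordinates (Q − Q_b): 0.0, 9.1, 54.0, 107.6, 159.8, 127.9, 102.4, 0.0 cfs.
ΣQ_DR = 560.8 cfs.
With Δt = 3 h = 10800 s, V = ΣQ_DR · Δt = 560.8 × 10800 = 6.06 × 10^6 ft³.

V ≈ 6.06 × 10^6 ft³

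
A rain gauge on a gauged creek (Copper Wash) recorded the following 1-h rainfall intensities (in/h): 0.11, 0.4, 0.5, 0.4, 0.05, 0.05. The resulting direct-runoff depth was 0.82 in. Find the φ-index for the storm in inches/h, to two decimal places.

φ ≈ 0.16 in/h

Only the 3 blocks with intensity above φ contribute runoff: 0.4, 0.5, 0.4 in/h.
Σ(I−φ)·Δt = d  ⇒  (0.4+0.5+0.4 − 3φ)·1 = 0.82
φ = (1.300 − 0.82/1) / 3 = 0.16 in/h.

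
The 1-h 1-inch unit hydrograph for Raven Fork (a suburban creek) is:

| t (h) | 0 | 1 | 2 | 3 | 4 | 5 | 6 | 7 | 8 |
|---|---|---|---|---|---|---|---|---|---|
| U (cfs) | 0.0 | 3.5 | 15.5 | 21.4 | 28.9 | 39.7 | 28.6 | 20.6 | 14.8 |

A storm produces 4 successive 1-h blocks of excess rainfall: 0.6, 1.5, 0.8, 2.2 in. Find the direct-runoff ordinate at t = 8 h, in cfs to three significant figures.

By discrete convolution, Q_j = Σ (P_i / 1 in) · U_{j−i}.
At t = 8 h (j=8): Q = (0.6/1)·14.8 + (1.5/1)·20.6 + (0.8/1)·28.6 + (2.2/1)·39.7 = 150 cfs.

Q ≈ 150 cfs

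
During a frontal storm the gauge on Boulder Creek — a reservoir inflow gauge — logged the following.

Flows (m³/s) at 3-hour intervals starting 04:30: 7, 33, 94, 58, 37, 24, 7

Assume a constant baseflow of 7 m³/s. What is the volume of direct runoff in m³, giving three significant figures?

Direct-runoff ordinates (Q − Q_b): 0.0, 26.0, 87.0, 51.0, 30.0, 17.0, 0.0 m³/s.
ΣQ_DR = 211.0 m³/s.
With Δt = 3 h = 10800 s, V = ΣQ_DR · Δt = 211.0 × 10800 = 2.28 × 10^6 m³.

V ≈ 2.28 × 10^6 m³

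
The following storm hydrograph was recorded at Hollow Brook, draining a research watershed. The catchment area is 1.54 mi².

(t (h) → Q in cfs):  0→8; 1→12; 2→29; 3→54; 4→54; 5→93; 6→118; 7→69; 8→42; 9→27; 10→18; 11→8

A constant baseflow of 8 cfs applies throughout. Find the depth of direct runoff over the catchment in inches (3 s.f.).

d ≈ 0.439 in

Direct runoff: 0.0, 4.0, 21.0, 46.0, 46.0, 85.0, 110.0, 61.0, 34.0, 19.0, 10.0, 0.0 cfs; ΣQ_DR = 436.0 cfs.
V = ΣQ_DR · Δt = 436.0 × 3600 s = 1.570 × 10^6 ft³.
Over A = 1.54 mi², depth = V / A = 0.439 in.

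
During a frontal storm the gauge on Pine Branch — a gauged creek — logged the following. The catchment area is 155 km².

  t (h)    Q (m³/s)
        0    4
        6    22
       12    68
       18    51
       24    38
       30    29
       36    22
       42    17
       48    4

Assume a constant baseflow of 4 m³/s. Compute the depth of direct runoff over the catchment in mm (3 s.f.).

d ≈ 30.5 mm

Direct runoff: 0.0, 18.0, 64.0, 47.0, 34.0, 25.0, 18.0, 13.0, 0.0 m³/s; ΣQ_DR = 219.0 m³/s.
V = ΣQ_DR · Δt = 219.0 × 21600 s = 4.730 × 10^6 m³.
Over A = 155 km², depth = V / A = 30.5 mm.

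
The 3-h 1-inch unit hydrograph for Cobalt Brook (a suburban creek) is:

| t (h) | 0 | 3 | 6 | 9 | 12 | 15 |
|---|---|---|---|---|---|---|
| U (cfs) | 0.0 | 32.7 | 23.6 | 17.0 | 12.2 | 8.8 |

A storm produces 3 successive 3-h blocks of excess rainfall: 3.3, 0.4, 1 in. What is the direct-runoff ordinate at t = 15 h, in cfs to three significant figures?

By discrete convolution, Q_j = Σ (P_i / 1 in) · U_{j−i}.
At t = 15 h (j=5): Q = (3.3/1)·8.8 + (0.4/1)·12.2 + (1/1)·17.0 = 50.9 cfs.

Q ≈ 50.9 cfs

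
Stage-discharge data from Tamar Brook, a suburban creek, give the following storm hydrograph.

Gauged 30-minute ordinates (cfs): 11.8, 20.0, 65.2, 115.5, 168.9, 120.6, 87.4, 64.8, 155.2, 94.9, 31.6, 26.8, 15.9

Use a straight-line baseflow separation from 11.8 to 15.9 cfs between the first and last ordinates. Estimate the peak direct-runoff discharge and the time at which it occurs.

Q_p = 155.73 cfs at t = 2 h

Subtracting baseflow gives direct-runoff ordinates: 0.00, 7.86, 52.72, 102.67, 155.73, 107.09, 73.55, 50.61, 140.67, 80.03, 16.38, 11.24, 0.00 cfs.
The maximum is 155.73 cfs, occurring at the reading for t = 2 h.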